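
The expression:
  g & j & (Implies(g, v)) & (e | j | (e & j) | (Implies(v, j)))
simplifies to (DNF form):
g & j & v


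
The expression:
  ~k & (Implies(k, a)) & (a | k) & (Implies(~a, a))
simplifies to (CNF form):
a & ~k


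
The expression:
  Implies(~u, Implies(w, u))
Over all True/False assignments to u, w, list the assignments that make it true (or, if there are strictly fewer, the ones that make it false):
is false only for:
  u=False, w=True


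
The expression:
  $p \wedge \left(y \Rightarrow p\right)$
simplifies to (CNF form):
$p$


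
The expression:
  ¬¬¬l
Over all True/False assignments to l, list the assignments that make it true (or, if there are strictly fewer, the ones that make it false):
is true only for:
  l=False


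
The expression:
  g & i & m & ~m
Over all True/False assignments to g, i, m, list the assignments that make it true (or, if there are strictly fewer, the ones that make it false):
is never true.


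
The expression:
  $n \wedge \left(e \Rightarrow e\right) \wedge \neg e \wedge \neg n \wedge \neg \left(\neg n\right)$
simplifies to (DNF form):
$\text{False}$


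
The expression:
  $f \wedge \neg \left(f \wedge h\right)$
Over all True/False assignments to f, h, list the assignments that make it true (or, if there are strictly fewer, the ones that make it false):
is true only for:
  f=True, h=False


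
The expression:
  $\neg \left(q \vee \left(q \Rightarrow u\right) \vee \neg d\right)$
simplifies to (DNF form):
$\text{False}$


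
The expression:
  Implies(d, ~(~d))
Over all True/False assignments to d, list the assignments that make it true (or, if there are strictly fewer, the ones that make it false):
is always true.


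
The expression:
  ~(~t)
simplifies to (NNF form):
t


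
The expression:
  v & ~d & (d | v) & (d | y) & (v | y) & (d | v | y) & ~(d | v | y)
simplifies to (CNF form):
False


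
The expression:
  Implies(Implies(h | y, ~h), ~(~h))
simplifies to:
h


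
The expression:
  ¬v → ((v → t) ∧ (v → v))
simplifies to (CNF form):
True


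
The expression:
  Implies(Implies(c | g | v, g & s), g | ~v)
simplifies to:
True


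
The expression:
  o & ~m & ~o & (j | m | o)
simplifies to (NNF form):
False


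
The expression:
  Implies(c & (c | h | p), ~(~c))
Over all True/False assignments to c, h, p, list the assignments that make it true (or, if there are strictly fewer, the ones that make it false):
is always true.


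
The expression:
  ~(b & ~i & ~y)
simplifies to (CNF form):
i | y | ~b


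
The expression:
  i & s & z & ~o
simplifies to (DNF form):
i & s & z & ~o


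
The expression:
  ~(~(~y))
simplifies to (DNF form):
~y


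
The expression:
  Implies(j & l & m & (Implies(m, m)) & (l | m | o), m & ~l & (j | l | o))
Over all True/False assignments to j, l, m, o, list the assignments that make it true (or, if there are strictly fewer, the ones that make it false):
is false only for:
  j=True, l=True, m=True, o=False;
  j=True, l=True, m=True, o=True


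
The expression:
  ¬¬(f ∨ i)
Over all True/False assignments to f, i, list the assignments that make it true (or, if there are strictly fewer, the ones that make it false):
is false only for:
  f=False, i=False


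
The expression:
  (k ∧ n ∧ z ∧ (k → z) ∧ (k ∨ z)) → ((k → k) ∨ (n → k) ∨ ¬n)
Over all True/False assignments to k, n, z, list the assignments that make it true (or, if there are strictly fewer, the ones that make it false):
is always true.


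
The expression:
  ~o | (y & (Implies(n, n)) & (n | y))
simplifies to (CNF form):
y | ~o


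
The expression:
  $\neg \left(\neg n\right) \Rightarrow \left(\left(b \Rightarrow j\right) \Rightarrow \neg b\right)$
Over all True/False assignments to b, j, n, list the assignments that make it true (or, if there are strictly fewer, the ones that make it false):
is false only for:
  b=True, j=True, n=True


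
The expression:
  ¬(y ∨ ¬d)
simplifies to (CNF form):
d ∧ ¬y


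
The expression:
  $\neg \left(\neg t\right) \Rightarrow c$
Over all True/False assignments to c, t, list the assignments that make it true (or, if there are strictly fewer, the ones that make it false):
is false only for:
  c=False, t=True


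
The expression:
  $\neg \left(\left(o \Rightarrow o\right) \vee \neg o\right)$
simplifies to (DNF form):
$\text{False}$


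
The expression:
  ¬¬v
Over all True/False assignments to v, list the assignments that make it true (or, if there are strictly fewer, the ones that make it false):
is true only for:
  v=True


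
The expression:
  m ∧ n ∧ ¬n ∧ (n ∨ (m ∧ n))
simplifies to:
False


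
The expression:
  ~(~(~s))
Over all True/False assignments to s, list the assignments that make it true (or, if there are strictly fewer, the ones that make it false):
is true only for:
  s=False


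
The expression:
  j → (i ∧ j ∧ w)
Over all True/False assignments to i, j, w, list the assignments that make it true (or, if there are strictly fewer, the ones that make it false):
is false only for:
  i=False, j=True, w=False;
  i=False, j=True, w=True;
  i=True, j=True, w=False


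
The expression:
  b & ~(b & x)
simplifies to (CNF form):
b & ~x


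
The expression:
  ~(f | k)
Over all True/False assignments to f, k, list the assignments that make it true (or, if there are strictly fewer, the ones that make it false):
is true only for:
  f=False, k=False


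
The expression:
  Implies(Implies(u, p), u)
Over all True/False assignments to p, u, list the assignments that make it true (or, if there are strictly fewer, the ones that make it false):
is true only for:
  p=False, u=True;
  p=True, u=True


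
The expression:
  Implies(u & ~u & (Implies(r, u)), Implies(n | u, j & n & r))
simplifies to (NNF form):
True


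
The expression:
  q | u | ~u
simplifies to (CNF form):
True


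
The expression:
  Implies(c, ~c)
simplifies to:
~c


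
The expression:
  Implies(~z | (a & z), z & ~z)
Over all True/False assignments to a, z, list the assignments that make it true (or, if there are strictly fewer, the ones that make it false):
is true only for:
  a=False, z=True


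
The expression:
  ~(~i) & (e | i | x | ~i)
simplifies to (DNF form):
i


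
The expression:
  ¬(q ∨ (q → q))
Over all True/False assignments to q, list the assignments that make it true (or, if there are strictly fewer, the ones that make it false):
is never true.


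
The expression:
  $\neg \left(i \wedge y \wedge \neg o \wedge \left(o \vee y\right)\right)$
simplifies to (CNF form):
$o \vee \neg i \vee \neg y$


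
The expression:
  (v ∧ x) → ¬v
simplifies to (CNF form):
¬v ∨ ¬x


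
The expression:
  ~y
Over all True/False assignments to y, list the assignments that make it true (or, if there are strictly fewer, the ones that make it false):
is true only for:
  y=False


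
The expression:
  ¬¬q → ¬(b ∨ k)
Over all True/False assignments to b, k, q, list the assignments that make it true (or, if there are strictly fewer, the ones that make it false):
is false only for:
  b=False, k=True, q=True;
  b=True, k=False, q=True;
  b=True, k=True, q=True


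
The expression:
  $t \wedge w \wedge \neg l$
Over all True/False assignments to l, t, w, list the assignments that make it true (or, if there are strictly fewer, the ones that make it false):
is true only for:
  l=False, t=True, w=True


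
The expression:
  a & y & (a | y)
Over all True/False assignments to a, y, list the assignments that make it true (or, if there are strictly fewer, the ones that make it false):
is true only for:
  a=True, y=True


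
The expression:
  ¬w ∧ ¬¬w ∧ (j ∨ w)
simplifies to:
False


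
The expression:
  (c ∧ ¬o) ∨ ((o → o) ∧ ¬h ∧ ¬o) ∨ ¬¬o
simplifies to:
c ∨ o ∨ ¬h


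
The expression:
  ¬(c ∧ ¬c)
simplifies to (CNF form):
True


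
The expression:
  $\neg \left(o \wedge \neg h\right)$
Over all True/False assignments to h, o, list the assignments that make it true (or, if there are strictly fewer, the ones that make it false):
is false only for:
  h=False, o=True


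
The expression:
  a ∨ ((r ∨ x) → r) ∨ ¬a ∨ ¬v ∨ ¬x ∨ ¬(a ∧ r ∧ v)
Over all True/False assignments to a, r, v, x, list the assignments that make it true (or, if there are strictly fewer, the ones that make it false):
is always true.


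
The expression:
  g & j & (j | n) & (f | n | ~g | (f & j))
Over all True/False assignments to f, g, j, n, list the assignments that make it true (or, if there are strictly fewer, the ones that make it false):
is true only for:
  f=False, g=True, j=True, n=True;
  f=True, g=True, j=True, n=False;
  f=True, g=True, j=True, n=True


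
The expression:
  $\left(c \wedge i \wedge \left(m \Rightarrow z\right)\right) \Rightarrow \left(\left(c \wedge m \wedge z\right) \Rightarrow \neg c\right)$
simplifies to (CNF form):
$\neg c \vee \neg i \vee \neg m \vee \neg z$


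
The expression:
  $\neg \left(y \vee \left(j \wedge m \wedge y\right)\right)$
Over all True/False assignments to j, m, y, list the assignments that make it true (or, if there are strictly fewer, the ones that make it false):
is true only for:
  j=False, m=False, y=False;
  j=False, m=True, y=False;
  j=True, m=False, y=False;
  j=True, m=True, y=False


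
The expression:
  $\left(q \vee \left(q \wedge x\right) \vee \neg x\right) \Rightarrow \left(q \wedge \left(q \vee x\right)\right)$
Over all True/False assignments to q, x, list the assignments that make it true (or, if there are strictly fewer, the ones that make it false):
is false only for:
  q=False, x=False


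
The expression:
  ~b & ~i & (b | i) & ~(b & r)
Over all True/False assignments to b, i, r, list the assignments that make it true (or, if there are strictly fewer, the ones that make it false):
is never true.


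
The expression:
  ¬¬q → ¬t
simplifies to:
¬q ∨ ¬t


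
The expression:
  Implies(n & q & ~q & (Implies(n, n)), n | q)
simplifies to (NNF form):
True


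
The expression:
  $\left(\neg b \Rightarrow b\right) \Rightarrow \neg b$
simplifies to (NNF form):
$\neg b$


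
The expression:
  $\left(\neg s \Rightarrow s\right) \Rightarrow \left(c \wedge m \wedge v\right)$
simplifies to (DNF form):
$\left(c \wedge m \wedge v\right) \vee \neg s$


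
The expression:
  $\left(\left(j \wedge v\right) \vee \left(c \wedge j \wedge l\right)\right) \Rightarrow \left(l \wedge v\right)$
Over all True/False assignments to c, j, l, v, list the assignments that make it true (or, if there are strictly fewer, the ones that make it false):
is false only for:
  c=False, j=True, l=False, v=True;
  c=True, j=True, l=False, v=True;
  c=True, j=True, l=True, v=False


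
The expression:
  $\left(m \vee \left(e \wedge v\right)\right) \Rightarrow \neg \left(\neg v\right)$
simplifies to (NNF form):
$v \vee \neg m$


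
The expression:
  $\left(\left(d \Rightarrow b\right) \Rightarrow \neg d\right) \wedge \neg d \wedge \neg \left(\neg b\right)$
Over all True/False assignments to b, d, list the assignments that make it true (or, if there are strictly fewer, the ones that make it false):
is true only for:
  b=True, d=False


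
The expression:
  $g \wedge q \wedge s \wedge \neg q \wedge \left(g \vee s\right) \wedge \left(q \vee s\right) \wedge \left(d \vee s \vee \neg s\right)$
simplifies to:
$\text{False}$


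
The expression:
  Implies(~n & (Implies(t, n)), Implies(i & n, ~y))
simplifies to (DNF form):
True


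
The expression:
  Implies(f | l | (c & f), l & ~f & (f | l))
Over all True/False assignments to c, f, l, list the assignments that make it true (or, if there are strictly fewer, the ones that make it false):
is true only for:
  c=False, f=False, l=False;
  c=False, f=False, l=True;
  c=True, f=False, l=False;
  c=True, f=False, l=True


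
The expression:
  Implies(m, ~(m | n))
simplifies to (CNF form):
~m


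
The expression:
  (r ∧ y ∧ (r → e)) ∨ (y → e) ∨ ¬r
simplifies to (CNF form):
e ∨ ¬r ∨ ¬y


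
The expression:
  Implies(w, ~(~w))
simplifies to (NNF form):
True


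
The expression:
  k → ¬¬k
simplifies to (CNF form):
True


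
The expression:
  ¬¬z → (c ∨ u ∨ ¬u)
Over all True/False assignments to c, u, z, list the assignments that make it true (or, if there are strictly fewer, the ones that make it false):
is always true.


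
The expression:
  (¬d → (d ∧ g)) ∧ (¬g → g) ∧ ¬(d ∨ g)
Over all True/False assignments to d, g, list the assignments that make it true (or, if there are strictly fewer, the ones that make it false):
is never true.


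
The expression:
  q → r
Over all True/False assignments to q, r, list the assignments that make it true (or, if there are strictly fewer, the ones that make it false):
is false only for:
  q=True, r=False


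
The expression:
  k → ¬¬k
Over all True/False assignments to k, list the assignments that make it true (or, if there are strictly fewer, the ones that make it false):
is always true.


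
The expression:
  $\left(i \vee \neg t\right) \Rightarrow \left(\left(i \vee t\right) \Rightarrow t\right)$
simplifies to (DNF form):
$t \vee \neg i$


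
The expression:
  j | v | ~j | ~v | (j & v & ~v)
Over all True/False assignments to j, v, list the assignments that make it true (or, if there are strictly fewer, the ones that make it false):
is always true.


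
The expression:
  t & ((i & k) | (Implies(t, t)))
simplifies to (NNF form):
t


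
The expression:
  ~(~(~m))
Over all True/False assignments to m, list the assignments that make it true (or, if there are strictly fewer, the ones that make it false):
is true only for:
  m=False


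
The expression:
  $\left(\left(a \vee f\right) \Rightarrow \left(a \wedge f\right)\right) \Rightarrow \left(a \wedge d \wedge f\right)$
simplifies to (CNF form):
$\left(a \vee f\right) \wedge \left(d \vee \neg a \vee \neg f\right)$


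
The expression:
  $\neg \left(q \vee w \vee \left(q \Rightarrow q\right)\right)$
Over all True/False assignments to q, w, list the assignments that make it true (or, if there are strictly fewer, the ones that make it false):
is never true.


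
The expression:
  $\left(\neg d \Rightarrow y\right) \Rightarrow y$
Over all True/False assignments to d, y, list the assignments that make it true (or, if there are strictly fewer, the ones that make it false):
is false only for:
  d=True, y=False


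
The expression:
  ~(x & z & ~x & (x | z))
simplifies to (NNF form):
True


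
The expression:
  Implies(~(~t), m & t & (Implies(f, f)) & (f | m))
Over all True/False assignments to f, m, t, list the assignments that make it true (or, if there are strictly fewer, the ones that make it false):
is false only for:
  f=False, m=False, t=True;
  f=True, m=False, t=True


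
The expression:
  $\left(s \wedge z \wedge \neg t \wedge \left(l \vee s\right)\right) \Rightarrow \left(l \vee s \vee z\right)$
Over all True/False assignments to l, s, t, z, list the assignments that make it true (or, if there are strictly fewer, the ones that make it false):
is always true.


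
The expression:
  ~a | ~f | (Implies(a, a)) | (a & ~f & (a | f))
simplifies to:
True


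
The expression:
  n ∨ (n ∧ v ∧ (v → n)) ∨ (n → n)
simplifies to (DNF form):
True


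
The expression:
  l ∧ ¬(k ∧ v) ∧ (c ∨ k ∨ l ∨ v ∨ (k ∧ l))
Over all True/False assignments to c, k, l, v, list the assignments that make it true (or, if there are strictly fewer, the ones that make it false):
is true only for:
  c=False, k=False, l=True, v=False;
  c=False, k=False, l=True, v=True;
  c=False, k=True, l=True, v=False;
  c=True, k=False, l=True, v=False;
  c=True, k=False, l=True, v=True;
  c=True, k=True, l=True, v=False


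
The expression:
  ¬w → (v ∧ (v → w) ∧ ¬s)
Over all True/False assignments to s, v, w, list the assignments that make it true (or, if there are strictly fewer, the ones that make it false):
is true only for:
  s=False, v=False, w=True;
  s=False, v=True, w=True;
  s=True, v=False, w=True;
  s=True, v=True, w=True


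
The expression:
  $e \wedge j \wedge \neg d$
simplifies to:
$e \wedge j \wedge \neg d$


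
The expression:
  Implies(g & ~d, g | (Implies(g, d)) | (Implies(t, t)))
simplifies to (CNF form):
True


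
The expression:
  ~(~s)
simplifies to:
s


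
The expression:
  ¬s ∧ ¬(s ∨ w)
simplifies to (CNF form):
¬s ∧ ¬w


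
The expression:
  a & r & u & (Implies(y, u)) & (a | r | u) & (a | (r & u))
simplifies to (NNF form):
a & r & u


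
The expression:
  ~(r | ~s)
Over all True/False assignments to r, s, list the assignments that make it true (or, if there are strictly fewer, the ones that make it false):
is true only for:
  r=False, s=True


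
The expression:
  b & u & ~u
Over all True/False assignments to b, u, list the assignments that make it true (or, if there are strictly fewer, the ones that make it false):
is never true.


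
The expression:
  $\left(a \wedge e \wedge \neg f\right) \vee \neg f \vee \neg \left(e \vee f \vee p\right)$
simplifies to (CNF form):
$\neg f$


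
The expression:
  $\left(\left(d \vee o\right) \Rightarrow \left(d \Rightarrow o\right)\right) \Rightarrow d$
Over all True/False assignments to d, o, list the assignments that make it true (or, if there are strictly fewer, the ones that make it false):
is true only for:
  d=True, o=False;
  d=True, o=True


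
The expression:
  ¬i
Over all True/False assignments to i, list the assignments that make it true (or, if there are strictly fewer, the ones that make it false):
is true only for:
  i=False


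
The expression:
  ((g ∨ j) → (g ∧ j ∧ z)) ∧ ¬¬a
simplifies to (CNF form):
a ∧ (g ∨ ¬j) ∧ (j ∨ ¬g) ∧ (z ∨ ¬j)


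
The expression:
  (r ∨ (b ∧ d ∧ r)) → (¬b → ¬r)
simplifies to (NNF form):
b ∨ ¬r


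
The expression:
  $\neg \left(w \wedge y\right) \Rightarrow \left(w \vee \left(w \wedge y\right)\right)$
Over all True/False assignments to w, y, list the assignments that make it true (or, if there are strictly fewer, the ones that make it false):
is true only for:
  w=True, y=False;
  w=True, y=True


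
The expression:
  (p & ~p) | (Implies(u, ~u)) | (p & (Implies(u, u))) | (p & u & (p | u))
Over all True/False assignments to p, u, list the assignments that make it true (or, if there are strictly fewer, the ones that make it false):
is false only for:
  p=False, u=True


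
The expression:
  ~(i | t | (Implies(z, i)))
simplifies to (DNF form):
z & ~i & ~t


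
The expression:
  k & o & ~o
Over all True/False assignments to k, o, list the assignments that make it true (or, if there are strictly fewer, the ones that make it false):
is never true.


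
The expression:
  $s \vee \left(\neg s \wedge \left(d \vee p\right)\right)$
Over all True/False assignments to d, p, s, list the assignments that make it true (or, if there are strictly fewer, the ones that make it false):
is false only for:
  d=False, p=False, s=False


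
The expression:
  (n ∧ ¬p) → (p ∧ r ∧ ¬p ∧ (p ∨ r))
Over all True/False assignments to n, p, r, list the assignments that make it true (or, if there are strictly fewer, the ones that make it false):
is false only for:
  n=True, p=False, r=False;
  n=True, p=False, r=True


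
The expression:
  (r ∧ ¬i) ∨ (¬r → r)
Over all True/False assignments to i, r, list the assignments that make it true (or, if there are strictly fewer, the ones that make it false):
is true only for:
  i=False, r=True;
  i=True, r=True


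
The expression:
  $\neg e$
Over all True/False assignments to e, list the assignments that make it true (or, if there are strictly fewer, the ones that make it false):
is true only for:
  e=False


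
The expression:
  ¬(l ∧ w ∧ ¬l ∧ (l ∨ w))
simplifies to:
True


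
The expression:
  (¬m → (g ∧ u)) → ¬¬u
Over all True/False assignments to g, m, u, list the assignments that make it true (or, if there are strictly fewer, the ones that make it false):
is false only for:
  g=False, m=True, u=False;
  g=True, m=True, u=False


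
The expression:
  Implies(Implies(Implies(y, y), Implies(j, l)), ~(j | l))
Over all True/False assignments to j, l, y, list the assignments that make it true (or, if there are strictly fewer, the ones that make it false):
is true only for:
  j=False, l=False, y=False;
  j=False, l=False, y=True;
  j=True, l=False, y=False;
  j=True, l=False, y=True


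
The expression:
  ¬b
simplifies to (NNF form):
¬b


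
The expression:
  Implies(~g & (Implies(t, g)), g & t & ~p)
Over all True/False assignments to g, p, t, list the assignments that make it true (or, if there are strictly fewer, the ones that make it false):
is false only for:
  g=False, p=False, t=False;
  g=False, p=True, t=False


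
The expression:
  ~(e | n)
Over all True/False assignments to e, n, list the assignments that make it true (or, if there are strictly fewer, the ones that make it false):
is true only for:
  e=False, n=False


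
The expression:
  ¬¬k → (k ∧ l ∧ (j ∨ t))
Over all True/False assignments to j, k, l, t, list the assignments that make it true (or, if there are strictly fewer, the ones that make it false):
is false only for:
  j=False, k=True, l=False, t=False;
  j=False, k=True, l=False, t=True;
  j=False, k=True, l=True, t=False;
  j=True, k=True, l=False, t=False;
  j=True, k=True, l=False, t=True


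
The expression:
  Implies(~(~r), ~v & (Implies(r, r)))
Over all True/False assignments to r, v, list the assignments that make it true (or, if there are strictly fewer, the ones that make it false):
is false only for:
  r=True, v=True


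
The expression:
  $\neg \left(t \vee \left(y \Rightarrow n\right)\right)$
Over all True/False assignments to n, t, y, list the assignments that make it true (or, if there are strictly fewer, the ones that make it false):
is true only for:
  n=False, t=False, y=True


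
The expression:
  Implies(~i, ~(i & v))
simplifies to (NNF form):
True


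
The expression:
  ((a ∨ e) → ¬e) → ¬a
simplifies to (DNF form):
e ∨ ¬a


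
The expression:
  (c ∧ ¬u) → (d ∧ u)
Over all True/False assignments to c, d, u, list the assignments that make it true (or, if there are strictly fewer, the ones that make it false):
is false only for:
  c=True, d=False, u=False;
  c=True, d=True, u=False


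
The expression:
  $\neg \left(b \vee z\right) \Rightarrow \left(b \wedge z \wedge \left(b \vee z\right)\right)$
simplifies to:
$b \vee z$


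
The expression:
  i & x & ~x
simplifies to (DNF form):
False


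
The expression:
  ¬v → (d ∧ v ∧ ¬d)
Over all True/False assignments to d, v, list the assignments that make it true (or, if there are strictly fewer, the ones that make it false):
is true only for:
  d=False, v=True;
  d=True, v=True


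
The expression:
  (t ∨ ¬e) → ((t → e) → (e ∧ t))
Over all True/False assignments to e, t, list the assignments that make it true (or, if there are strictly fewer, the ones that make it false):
is false only for:
  e=False, t=False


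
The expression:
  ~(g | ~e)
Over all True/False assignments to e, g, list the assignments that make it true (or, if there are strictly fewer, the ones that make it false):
is true only for:
  e=True, g=False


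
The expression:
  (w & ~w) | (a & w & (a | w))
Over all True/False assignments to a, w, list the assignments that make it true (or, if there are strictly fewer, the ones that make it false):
is true only for:
  a=True, w=True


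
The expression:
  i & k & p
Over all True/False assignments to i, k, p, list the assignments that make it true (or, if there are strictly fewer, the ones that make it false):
is true only for:
  i=True, k=True, p=True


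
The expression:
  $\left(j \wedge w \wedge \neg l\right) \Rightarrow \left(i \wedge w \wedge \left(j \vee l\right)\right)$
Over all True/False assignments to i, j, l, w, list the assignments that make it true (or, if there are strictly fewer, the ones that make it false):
is false only for:
  i=False, j=True, l=False, w=True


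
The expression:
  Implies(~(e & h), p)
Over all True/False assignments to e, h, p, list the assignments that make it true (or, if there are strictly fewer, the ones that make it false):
is false only for:
  e=False, h=False, p=False;
  e=False, h=True, p=False;
  e=True, h=False, p=False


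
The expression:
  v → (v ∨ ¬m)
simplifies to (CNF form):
True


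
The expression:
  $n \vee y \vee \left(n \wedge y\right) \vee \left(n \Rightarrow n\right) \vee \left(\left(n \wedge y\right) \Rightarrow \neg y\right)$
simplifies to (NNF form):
$\text{True}$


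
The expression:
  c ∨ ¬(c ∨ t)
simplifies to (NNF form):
c ∨ ¬t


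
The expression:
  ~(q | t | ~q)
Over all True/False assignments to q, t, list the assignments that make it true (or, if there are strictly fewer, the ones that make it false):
is never true.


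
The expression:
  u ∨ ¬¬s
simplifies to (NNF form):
s ∨ u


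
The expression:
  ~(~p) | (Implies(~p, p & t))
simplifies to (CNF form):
p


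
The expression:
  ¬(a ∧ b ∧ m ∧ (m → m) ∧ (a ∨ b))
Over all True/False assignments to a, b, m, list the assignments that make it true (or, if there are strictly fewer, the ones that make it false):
is false only for:
  a=True, b=True, m=True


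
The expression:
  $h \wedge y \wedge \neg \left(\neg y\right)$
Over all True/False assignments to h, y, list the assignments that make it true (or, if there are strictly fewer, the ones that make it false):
is true only for:
  h=True, y=True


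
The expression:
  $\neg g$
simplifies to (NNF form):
$\neg g$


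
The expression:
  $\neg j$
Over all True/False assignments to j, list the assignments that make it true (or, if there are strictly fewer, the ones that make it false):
is true only for:
  j=False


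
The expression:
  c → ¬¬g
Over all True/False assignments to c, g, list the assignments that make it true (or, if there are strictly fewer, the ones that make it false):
is false only for:
  c=True, g=False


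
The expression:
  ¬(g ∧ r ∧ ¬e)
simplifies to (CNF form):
e ∨ ¬g ∨ ¬r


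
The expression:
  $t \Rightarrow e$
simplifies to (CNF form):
$e \vee \neg t$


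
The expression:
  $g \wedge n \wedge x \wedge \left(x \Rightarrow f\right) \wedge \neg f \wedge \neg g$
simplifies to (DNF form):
$\text{False}$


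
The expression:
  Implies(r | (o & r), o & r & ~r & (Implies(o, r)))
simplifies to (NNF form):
~r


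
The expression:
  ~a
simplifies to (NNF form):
~a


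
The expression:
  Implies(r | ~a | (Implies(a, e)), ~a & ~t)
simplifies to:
(~a & ~t) | (a & ~e & ~r)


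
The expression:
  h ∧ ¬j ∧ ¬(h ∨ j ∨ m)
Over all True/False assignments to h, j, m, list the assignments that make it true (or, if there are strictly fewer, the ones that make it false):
is never true.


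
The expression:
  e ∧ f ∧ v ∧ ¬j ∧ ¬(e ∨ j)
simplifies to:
False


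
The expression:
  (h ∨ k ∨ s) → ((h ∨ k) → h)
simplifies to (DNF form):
h ∨ ¬k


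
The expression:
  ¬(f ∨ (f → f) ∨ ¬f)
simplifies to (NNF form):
False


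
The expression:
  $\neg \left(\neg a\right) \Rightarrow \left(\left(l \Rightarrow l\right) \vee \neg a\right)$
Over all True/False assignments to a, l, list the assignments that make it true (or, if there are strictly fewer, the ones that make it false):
is always true.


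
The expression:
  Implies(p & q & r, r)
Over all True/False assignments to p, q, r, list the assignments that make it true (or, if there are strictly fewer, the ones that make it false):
is always true.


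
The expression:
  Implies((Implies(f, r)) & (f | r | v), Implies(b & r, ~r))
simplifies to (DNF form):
~b | ~r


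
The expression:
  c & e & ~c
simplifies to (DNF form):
False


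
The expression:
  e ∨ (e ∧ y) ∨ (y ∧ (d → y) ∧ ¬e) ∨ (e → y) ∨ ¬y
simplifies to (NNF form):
True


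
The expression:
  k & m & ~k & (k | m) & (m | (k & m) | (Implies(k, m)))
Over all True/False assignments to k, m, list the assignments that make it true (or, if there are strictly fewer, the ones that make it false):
is never true.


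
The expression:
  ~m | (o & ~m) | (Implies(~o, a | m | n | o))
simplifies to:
True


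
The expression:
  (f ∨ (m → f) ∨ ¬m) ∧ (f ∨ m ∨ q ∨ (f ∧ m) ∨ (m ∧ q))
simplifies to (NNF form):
f ∨ (q ∧ ¬m)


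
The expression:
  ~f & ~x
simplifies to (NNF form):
~f & ~x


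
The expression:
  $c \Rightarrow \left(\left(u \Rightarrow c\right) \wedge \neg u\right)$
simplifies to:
$\neg c \vee \neg u$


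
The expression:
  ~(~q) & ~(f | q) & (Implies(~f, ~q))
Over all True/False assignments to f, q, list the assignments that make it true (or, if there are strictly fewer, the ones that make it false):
is never true.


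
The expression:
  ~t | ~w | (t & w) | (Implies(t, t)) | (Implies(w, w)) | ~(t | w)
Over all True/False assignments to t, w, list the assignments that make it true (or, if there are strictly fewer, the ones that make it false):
is always true.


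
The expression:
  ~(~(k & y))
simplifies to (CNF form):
k & y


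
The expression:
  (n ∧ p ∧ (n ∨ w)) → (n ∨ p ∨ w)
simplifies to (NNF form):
True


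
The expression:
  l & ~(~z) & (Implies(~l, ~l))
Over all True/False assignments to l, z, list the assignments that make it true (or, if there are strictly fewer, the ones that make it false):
is true only for:
  l=True, z=True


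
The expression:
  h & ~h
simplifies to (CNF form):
False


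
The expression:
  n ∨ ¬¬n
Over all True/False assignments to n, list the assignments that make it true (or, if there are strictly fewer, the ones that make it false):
is true only for:
  n=True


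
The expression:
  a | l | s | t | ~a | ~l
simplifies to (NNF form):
True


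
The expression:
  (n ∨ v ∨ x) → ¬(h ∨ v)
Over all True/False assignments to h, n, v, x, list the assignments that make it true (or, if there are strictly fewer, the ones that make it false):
is true only for:
  h=False, n=False, v=False, x=False;
  h=False, n=False, v=False, x=True;
  h=False, n=True, v=False, x=False;
  h=False, n=True, v=False, x=True;
  h=True, n=False, v=False, x=False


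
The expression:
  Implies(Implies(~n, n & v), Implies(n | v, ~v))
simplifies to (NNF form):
~n | ~v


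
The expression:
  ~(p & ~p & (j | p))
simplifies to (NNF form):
True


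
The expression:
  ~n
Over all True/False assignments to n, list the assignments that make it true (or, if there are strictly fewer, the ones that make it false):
is true only for:
  n=False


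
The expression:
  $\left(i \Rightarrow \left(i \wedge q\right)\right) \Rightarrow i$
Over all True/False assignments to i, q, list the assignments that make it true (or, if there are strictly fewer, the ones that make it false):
is true only for:
  i=True, q=False;
  i=True, q=True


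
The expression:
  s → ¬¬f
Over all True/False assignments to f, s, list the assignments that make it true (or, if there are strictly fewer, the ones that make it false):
is false only for:
  f=False, s=True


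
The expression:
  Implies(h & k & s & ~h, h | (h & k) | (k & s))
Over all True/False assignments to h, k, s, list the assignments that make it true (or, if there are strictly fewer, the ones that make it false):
is always true.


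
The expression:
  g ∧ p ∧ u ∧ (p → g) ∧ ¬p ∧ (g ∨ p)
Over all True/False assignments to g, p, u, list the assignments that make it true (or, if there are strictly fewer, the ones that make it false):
is never true.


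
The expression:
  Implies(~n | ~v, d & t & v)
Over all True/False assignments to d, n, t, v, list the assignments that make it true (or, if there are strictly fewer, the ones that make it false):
is true only for:
  d=False, n=True, t=False, v=True;
  d=False, n=True, t=True, v=True;
  d=True, n=False, t=True, v=True;
  d=True, n=True, t=False, v=True;
  d=True, n=True, t=True, v=True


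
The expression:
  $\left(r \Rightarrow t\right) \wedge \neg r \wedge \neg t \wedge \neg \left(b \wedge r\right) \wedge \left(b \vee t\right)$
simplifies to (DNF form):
$b \wedge \neg r \wedge \neg t$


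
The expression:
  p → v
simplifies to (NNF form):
v ∨ ¬p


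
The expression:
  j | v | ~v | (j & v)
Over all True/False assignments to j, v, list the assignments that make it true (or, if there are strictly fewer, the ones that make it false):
is always true.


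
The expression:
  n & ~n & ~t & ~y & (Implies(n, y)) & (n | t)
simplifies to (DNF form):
False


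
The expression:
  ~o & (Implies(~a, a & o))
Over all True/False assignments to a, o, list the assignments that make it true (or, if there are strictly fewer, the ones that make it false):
is true only for:
  a=True, o=False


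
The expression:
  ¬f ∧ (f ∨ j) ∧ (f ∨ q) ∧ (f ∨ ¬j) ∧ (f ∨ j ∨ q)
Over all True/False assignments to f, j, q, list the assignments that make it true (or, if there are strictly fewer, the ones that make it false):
is never true.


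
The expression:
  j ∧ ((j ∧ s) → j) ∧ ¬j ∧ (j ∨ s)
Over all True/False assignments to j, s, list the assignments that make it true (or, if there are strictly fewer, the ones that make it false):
is never true.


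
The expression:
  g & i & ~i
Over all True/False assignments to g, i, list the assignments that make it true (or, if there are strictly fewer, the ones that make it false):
is never true.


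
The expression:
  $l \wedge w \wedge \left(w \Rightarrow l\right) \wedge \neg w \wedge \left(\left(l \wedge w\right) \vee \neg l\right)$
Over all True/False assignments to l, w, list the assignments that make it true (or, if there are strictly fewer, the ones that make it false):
is never true.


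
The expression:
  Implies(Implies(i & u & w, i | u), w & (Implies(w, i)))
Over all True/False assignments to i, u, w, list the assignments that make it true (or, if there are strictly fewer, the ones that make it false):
is true only for:
  i=True, u=False, w=True;
  i=True, u=True, w=True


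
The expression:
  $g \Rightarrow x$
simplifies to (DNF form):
$x \vee \neg g$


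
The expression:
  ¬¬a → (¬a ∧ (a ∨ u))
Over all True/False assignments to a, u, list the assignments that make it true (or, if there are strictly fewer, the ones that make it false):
is true only for:
  a=False, u=False;
  a=False, u=True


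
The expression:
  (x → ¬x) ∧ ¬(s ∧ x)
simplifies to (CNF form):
¬x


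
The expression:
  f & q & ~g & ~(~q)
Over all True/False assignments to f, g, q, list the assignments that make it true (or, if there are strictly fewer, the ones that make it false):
is true only for:
  f=True, g=False, q=True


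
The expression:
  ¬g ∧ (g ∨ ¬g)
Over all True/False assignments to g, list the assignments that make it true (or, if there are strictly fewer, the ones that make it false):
is true only for:
  g=False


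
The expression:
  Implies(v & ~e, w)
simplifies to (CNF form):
e | w | ~v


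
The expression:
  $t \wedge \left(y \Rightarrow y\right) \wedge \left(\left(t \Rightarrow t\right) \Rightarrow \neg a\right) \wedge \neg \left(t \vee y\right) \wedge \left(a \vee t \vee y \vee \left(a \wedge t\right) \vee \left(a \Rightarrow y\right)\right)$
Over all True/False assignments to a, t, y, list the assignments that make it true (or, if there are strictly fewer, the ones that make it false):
is never true.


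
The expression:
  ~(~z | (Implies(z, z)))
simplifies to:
False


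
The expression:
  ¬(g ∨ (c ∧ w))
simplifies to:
¬g ∧ (¬c ∨ ¬w)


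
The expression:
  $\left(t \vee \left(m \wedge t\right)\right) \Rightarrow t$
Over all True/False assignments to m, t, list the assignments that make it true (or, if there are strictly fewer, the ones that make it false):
is always true.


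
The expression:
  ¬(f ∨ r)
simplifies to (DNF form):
¬f ∧ ¬r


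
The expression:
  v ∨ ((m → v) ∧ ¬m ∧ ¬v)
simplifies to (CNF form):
v ∨ ¬m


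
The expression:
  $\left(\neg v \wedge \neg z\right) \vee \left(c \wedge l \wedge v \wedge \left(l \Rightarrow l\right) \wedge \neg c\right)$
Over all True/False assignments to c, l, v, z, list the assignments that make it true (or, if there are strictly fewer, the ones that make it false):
is true only for:
  c=False, l=False, v=False, z=False;
  c=False, l=True, v=False, z=False;
  c=True, l=False, v=False, z=False;
  c=True, l=True, v=False, z=False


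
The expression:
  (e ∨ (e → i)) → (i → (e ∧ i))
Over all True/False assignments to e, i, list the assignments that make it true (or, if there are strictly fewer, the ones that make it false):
is false only for:
  e=False, i=True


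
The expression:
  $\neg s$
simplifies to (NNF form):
$\neg s$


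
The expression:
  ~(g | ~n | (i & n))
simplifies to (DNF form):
n & ~g & ~i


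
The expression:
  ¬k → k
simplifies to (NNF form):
k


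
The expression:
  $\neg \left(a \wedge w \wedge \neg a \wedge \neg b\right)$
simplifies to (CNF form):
$\text{True}$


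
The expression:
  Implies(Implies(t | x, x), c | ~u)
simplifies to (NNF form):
c | ~u | (t & ~x)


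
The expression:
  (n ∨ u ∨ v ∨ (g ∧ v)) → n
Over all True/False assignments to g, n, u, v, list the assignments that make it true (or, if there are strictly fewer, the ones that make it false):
is false only for:
  g=False, n=False, u=False, v=True;
  g=False, n=False, u=True, v=False;
  g=False, n=False, u=True, v=True;
  g=True, n=False, u=False, v=True;
  g=True, n=False, u=True, v=False;
  g=True, n=False, u=True, v=True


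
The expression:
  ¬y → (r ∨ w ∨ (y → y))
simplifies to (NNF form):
True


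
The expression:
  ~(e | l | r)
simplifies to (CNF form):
~e & ~l & ~r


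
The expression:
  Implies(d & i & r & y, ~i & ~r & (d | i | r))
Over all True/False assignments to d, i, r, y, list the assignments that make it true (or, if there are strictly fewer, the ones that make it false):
is false only for:
  d=True, i=True, r=True, y=True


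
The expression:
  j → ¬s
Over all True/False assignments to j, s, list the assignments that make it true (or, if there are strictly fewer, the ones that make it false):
is false only for:
  j=True, s=True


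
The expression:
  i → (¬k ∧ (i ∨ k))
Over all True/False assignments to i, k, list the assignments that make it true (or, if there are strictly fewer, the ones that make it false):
is false only for:
  i=True, k=True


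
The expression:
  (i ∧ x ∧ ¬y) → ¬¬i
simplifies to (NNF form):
True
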